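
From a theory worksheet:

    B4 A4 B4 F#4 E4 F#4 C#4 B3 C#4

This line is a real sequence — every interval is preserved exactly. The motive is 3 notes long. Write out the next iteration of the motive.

Taking 3-note groups, the heads are B4, F#4, C#4: the pattern moves down a 4th.
So cell 4 is G#3 F#3 G#3.

G#3 F#3 G#3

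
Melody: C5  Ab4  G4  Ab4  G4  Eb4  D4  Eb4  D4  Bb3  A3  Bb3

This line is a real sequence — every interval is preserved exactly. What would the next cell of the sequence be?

Unit = 4 notes; the statements start on C5, G4, D4, moving down a 4th each time.
Statement 4 starts on A3 and keeps the same exact contour: A3 F3 E3 F3.

A3 F3 E3 F3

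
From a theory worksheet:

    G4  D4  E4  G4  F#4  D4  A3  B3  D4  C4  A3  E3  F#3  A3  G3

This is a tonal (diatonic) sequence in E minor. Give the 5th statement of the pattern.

B2 F#2 G2 B2 A2

The 5-note cells begin on G4, D4, A3 — each down a 4th from the last.
Carrying on: E3 → B2.
So cell 5 is B2 F#2 G2 B2 A2.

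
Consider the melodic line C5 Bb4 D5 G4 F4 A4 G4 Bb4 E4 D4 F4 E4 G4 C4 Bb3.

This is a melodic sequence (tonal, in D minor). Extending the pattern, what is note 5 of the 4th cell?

The unit is 5 notes. Position-5 pitches of the 3 shown cells: F4, D4, Bb3.
Each moves down a 3rd; the next is G3.

G3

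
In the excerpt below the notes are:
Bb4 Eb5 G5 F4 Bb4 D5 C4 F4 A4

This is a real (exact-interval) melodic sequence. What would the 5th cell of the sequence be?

Taking 3-note groups, the heads are Bb4, F4, C4: the pattern moves down a 4th.
Continuing the starts: G3 → D3.
From D3 the exact shape gives D3 G3 B3.

D3 G3 B3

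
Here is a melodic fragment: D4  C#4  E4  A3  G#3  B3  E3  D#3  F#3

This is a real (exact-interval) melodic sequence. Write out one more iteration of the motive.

Unit = 3 notes; the statements start on D4, A3, E3, moving down a 4th each time.
So cell 4 is B2 A#2 C#3.

B2 A#2 C#3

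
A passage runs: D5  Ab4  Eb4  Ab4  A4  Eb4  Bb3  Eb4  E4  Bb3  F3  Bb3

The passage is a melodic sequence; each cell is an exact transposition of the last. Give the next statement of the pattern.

Taking 4-note groups, the heads are D5, A4, E4: the pattern moves down a 4th.
From B3 the exact shape gives B3 F3 C3 F3.

B3 F3 C3 F3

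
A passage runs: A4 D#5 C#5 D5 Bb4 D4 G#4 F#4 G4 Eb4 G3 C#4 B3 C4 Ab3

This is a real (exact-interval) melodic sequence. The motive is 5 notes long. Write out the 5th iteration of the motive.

F2 B2 A2 Bb2 Gb2

Taking 5-note groups, the heads are A4, D4, G3: the pattern moves down a 5th.
Extending down a 5th: C3 → F2.
From F2 the exact shape gives F2 B2 A2 Bb2 Gb2.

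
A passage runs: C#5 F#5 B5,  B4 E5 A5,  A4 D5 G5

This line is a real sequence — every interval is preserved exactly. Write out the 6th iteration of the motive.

Eb4 Ab4 Db5

The 3-note cells begin on C#5, B4, A4 — each down a 2nd from the last.
Continuing the starts: G4 → F4 → Eb4.
From Eb4 the exact shape gives Eb4 Ab4 Db5.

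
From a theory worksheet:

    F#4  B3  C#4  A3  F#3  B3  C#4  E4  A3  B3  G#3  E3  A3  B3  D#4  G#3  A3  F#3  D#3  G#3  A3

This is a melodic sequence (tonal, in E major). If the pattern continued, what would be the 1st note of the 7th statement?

The unit is 7 notes. Position-1 pitches of the 3 shown cells: F#4, E4, D#4.
Each moves down a 2nd. Continuing: C#4 → B3 → A3 → G#3.

G#3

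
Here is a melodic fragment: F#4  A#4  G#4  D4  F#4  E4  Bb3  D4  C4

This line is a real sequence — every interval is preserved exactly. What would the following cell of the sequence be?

Unit = 3 notes; the statements start on F#4, D4, Bb3, moving down a 3rd each time.
Statement 4 starts on Gb3 and keeps the same exact contour: Gb3 Bb3 Ab3.

Gb3 Bb3 Ab3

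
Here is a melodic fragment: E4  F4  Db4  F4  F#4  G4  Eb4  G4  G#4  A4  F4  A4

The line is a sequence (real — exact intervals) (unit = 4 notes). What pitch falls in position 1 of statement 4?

Grouping in 4s, the 1st note of each cell is E4, F#4, G#4.
One more up a 2nd gives A#4.

A#4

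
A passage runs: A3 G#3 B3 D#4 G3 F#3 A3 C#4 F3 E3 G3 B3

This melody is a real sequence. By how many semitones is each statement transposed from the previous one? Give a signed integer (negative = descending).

-2

With a 4-note motive the entries are A3, G3, F3, each down a 2nd from the previous.
Counting half-steps from A3 to G3: -2.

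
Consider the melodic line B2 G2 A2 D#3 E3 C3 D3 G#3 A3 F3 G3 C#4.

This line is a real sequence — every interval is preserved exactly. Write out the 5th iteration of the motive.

Unit = 4 notes; the statements start on B2, E3, A3, moving up a 4th each time.
Carrying on: D4 → G4.
So cell 5 is G4 Eb4 F4 B4.

G4 Eb4 F4 B4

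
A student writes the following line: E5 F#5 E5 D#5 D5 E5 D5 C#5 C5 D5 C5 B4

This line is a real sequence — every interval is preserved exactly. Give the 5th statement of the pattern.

The 4-note cells begin on E5, D5, C5 — each down a 2nd from the last.
Carrying on: Bb4 → Ab4.
So cell 5 is Ab4 Bb4 Ab4 G4.

Ab4 Bb4 Ab4 G4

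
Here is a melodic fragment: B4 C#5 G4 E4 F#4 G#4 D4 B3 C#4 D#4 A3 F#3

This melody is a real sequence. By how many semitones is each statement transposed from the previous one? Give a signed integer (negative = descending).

-5

Taking 4-note groups, the heads are B4, F#4, C#4: the pattern moves down a 4th.
Counting half-steps from B4 to F#4: -5.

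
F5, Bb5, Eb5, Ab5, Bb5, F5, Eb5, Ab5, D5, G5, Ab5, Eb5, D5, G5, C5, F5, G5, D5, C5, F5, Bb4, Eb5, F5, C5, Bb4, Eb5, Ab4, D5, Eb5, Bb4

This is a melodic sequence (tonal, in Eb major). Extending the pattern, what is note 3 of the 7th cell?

With 6-note cells, note 3 of each statement runs Eb5, D5, C5, Bb4, Ab4.
Carrying that down a 2nd forward: G4 → F4.

F4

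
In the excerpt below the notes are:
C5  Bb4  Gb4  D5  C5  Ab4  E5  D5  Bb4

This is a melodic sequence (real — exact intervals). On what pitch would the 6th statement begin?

A#5

The 3-note cells begin on C5, D5, E5 — each up a 2nd from the last.
Continuing: F#5 → G#5 → A#5. Statement 6 starts on A#5.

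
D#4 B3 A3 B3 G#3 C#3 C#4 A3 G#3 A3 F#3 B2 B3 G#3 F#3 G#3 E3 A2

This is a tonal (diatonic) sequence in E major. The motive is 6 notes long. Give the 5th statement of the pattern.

G#3 E3 D#3 E3 C#3 F#2

With a 6-note motive the entries are D#4, C#4, B3, each down a 2nd from the previous.
Continuing the starts: A3 → G#3.
Statement 5 starts on G#3 and keeps the same diatonic contour: G#3 E3 D#3 E3 C#3 F#2.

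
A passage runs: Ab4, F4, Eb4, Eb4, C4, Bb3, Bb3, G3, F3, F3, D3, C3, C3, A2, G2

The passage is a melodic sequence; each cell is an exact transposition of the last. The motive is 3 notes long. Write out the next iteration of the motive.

With a 3-note motive the entries are Ab4, Eb4, Bb3, F3, C3, each down a 4th from the previous.
Statement 6 starts on G2 and keeps the same exact contour: G2 E2 D2.

G2 E2 D2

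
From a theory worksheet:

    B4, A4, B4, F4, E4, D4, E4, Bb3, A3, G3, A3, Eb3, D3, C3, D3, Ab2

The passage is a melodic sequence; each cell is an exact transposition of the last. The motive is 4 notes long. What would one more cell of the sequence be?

The 4-note cells begin on B4, E4, A3, D3 — each down a 5th from the last.
From G2 the exact shape gives G2 F2 G2 Db2.

G2 F2 G2 Db2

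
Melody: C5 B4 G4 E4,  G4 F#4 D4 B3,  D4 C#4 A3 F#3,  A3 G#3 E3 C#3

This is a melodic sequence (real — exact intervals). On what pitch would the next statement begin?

E3

The 4-note cells begin on C5, G4, D4, A3 — each down a 4th from the last.
The next head, down a 4th from A3, is E3.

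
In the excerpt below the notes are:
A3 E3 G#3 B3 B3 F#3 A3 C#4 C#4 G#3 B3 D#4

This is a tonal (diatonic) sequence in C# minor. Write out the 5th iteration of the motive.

E4 B3 D#4 F#4

Unit = 4 notes; the statements start on A3, B3, C#4, moving up a 2nd each time.
Carrying on: D#4 → E4.
So cell 5 is E4 B3 D#4 F#4.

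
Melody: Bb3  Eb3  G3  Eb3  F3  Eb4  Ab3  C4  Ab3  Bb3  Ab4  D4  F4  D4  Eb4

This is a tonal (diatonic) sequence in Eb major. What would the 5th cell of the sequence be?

G5 C5 Eb5 C5 D5

Unit = 5 notes; the statements start on Bb3, Eb4, Ab4, moving up a 4th each time.
Continuing the starts: D5 → G5.
Statement 5 starts on G5 and keeps the same diatonic contour: G5 C5 Eb5 C5 D5.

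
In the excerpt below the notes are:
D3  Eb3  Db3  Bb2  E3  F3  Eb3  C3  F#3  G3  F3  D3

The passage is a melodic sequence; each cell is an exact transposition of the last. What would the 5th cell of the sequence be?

Unit = 4 notes; the statements start on D3, E3, F#3, moving up a 2nd each time.
Extending up a 2nd: G#3 → A#3.
So cell 5 is A#3 B3 A3 F#3.

A#3 B3 A3 F#3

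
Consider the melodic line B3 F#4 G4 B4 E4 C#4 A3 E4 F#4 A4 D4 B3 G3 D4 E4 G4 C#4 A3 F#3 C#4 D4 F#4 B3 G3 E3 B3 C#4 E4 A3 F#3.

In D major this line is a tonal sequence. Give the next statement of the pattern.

D3 A3 B3 D4 G3 E3

Unit = 6 notes; the statements start on B3, A3, G3, F#3, E3, moving down a 2nd each time.
So cell 6 is D3 A3 B3 D4 G3 E3.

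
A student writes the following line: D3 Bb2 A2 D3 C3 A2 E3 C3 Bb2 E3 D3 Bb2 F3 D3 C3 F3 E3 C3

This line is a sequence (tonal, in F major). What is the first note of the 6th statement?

The 6-note cells begin on D3, E3, F3 — each up a 2nd from the last.
Extending the heads up a 2nd: G3 → A3 → Bb3.

Bb3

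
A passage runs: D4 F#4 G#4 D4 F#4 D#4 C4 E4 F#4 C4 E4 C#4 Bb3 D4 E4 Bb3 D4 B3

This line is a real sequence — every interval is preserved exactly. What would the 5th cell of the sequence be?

Gb3 Bb3 C4 Gb3 Bb3 G3

Taking 6-note groups, the heads are D4, C4, Bb3: the pattern moves down a 2nd.
Extending down a 2nd: Ab3 → Gb3.
So cell 5 is Gb3 Bb3 C4 Gb3 Bb3 G3.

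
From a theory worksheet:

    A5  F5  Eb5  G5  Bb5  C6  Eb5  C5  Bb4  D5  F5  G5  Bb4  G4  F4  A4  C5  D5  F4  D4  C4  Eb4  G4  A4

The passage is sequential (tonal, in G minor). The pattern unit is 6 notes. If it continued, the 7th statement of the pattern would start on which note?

D3

The 6-note cells begin on A5, Eb5, Bb4, F4 — each down a 4th from the last.
Extending the heads down a 4th: C4 → G3 → D3.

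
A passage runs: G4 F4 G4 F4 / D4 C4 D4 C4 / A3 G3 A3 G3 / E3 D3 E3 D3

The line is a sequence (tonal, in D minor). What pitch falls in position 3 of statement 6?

F2

Grouping in 4s, the 3rd note of each cell is G4, D4, A3, E3.
Extending down a 4th: Bb2 → F2.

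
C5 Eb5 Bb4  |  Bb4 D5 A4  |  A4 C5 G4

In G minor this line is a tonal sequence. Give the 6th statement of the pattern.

Eb4 G4 D4

Unit = 3 notes; the statements start on C5, Bb4, A4, moving down a 2nd each time.
Continuing the starts: G4 → F4 → Eb4.
So cell 6 is Eb4 G4 D4.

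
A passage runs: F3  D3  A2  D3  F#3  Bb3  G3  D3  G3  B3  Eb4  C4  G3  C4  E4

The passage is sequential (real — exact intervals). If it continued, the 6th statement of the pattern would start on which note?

With a 5-note motive the entries are F3, Bb3, Eb4, each up a 4th from the previous.
Extending the heads up a 4th: Ab4 → Db5 → Gb5.

Gb5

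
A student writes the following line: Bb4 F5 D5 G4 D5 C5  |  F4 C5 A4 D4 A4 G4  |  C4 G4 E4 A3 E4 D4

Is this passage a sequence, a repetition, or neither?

sequence

Each 6-note cell is the previous one transposed down a 4th.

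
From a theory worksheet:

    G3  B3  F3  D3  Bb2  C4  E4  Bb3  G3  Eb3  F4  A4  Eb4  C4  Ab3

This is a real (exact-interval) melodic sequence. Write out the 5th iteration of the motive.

Eb5 G5 Db5 Bb4 Gb4

The 5-note cells begin on G3, C4, F4 — each up a 4th from the last.
Extending up a 4th: Bb4 → Eb5.
Statement 5 starts on Eb5 and keeps the same exact contour: Eb5 G5 Db5 Bb4 Gb4.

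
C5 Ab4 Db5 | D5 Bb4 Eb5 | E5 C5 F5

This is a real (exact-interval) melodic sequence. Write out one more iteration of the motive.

F#5 D5 G5

The 3-note cells begin on C5, D5, E5 — each up a 2nd from the last.
So cell 4 is F#5 D5 G5.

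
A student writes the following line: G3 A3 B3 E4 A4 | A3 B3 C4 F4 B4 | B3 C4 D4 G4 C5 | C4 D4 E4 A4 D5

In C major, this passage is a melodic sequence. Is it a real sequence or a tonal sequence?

tonal

Every note is diatonic to C major.
Cell 1 has +2 semitones from note 2 to 3, but cell 2 has +1 — the interval quality changes while the contour stays the same, which is the hallmark of a tonal sequence.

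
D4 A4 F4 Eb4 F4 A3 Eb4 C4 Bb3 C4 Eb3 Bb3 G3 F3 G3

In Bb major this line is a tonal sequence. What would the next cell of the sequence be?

Bb2 F3 D3 C3 D3

With a 5-note motive the entries are D4, A3, Eb3, each down a 4th from the previous.
So cell 4 is Bb2 F3 D3 C3 D3.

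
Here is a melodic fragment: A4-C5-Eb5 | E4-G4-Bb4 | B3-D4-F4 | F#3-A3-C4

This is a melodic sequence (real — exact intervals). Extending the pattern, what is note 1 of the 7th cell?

Grouping in 3s, the 1st note of each cell is A4, E4, B3, F#3.
Extending down a 4th: C#3 → G#2 → D#2.

D#2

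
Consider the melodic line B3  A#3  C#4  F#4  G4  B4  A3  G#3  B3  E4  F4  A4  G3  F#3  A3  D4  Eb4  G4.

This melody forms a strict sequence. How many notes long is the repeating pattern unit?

Try groups of 6 (3 cells in 18 notes):
B3 A#3 C#4 F#4 G4 B4 | A3 G#3 B3 E4 F4 A4 | G3 F#3 A3 D4 Eb4 G4
Each cell is the previous one down a 2nd — so the unit is 6 notes.

6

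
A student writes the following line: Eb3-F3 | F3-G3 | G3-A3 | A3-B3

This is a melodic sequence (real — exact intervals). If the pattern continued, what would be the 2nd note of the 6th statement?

D#4

The unit is 2 notes. Position-2 pitches of the 4 shown cells: F3, G3, A3, B3.
Each moves up a 2nd. Continuing: C#4 → D#4.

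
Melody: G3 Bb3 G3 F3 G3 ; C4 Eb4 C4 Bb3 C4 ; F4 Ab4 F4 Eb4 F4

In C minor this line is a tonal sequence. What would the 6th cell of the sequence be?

Ab5 C6 Ab5 G5 Ab5

Unit = 5 notes; the statements start on G3, C4, F4, moving up a 4th each time.
Continuing the starts: Bb4 → Eb5 → Ab5.
From Ab5 the diatonic shape gives Ab5 C6 Ab5 G5 Ab5.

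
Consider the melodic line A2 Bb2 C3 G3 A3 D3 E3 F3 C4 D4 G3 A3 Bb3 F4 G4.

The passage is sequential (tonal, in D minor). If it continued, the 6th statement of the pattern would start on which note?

Unit = 5 notes; the statements start on A2, D3, G3, moving up a 4th each time.
Extending the heads up a 4th: C4 → F4 → Bb4.

Bb4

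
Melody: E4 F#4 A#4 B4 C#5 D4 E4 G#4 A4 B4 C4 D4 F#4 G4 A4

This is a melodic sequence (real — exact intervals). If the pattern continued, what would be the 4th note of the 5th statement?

With 5-note cells, note 4 of each statement runs B4, A4, G4.
Carrying that down a 2nd forward: F4 → Eb4.

Eb4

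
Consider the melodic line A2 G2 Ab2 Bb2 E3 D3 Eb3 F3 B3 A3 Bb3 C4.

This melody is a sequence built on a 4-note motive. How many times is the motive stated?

3

12 notes in groups of 4 gives 12/4 = 3 statements.
Starts: A2, E3, B3 — each up a 5th.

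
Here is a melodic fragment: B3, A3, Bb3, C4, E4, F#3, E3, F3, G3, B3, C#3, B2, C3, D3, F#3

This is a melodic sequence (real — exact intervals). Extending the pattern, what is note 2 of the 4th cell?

The unit is 5 notes. Position-2 pitches of the 3 shown cells: A3, E3, B2.
From B2, down a 4th gives F#2.

F#2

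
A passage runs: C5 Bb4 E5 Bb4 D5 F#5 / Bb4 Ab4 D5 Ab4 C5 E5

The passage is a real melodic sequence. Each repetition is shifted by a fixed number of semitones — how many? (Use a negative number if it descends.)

-2

The 6-note cells begin on C5, Bb4 — each down a 2nd from the last.
Counting half-steps from C5 to Bb4: -2.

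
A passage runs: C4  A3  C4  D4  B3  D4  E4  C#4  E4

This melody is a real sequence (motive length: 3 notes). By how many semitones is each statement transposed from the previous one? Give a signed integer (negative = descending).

Taking 3-note groups, the heads are C4, D4, E4: the pattern moves up a 2nd.
C4→D4 is 62 − 60 = 2 semitones.

2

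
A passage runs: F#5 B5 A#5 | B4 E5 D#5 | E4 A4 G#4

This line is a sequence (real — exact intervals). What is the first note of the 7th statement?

Taking 3-note groups, the heads are F#5, B4, E4: the pattern moves down a 5th.
Continuing: A3 → D3 → G2 → C2. Statement 7 starts on C2.

C2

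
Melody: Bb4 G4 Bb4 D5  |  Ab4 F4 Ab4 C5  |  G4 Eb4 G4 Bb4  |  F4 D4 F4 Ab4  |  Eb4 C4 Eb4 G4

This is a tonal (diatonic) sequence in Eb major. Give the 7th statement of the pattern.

C4 Ab3 C4 Eb4

Unit = 4 notes; the statements start on Bb4, Ab4, G4, F4, Eb4, moving down a 2nd each time.
Carrying on: D4 → C4.
From C4 the diatonic shape gives C4 Ab3 C4 Eb4.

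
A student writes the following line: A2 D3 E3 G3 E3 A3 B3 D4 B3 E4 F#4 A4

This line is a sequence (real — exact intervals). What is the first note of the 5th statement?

C#5

Unit = 4 notes; the statements start on A2, E3, B3, moving up a 5th each time.
Extending the heads up a 5th: F#4 → C#5.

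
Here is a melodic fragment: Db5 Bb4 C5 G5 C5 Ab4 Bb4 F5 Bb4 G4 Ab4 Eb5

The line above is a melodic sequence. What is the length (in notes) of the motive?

4

Try groups of 4 (3 cells in 12 notes):
Db5 Bb4 C5 G5 | C5 Ab4 Bb4 F5 | Bb4 G4 Ab4 Eb5
Each cell is the previous one down a 2nd — so the unit is 4 notes.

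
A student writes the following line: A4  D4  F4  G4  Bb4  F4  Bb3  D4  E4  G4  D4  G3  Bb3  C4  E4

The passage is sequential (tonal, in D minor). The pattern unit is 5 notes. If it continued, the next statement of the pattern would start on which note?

Unit = 5 notes; the statements start on A4, F4, D4, moving down a 3rd each time.
The next head, down a 3rd from D4, is Bb3.

Bb3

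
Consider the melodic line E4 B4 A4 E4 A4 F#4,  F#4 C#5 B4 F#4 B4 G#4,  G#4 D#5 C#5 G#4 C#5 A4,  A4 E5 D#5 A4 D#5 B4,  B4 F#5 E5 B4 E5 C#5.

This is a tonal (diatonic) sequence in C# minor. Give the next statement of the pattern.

Unit = 6 notes; the statements start on E4, F#4, G#4, A4, B4, moving up a 2nd each time.
So cell 6 is C#5 G#5 F#5 C#5 F#5 D#5.

C#5 G#5 F#5 C#5 F#5 D#5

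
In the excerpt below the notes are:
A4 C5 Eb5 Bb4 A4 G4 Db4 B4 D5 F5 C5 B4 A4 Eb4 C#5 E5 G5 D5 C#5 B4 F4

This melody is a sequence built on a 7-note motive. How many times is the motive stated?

3

21 notes in groups of 7 gives 21/7 = 3 statements.
Starts: A4, B4, C#5 — each up a 2nd.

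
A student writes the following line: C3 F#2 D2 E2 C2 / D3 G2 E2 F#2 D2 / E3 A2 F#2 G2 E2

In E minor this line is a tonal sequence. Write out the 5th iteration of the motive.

G3 C3 A2 B2 G2

The 5-note cells begin on C3, D3, E3 — each up a 2nd from the last.
Carrying on: F#3 → G3.
So cell 5 is G3 C3 A2 B2 G2.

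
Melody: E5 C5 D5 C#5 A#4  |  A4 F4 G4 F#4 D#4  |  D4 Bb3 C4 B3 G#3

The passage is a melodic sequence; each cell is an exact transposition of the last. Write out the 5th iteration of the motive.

C3 Ab2 Bb2 A2 F#2

Taking 5-note groups, the heads are E5, A4, D4: the pattern moves down a 5th.
Extending down a 5th: G3 → C3.
From C3 the exact shape gives C3 Ab2 Bb2 A2 F#2.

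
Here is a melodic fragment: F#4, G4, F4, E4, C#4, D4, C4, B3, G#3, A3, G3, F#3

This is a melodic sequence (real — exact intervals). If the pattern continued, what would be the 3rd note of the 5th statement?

With 4-note cells, note 3 of each statement runs F4, C4, G3.
Carrying that down a 4th forward: D3 → A2.

A2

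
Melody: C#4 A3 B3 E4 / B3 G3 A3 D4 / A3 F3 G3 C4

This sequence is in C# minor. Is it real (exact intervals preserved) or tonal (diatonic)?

real

Each cell has the same semitone pattern (-4, 2, 5) — intervals are preserved exactly.
And G3 lies outside C# minor, so the sequence is real rather than tonal.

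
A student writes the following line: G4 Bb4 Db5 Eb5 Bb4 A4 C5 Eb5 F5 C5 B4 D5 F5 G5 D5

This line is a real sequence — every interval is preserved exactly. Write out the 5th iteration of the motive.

D#5 F#5 A5 B5 F#5

Unit = 5 notes; the statements start on G4, A4, B4, moving up a 2nd each time.
Extending up a 2nd: C#5 → D#5.
So cell 5 is D#5 F#5 A5 B5 F#5.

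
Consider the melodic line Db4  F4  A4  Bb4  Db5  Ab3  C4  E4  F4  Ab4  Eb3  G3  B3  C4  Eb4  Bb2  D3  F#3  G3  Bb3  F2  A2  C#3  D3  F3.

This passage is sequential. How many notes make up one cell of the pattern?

25 notes total. Splitting into 5 groups of 5:
Db4 F4 A4 Bb4 Db5 | Ab3 C4 E4 F4 Ab4 | Eb3 G3 B3 C4 Eb4 | Bb2 D3 F#3 G3 Bb3 | F2 A2 C#3 D3 F3
That's a consistent down a 4th shift per cell, and no other grouping gives one.

5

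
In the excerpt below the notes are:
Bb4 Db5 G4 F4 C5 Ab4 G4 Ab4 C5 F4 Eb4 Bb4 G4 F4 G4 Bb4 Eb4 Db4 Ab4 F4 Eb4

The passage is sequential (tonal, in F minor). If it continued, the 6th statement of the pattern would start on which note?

The 7-note cells begin on Bb4, Ab4, G4 — each down a 2nd from the last.
Extending the heads down a 2nd: F4 → Eb4 → Db4.

Db4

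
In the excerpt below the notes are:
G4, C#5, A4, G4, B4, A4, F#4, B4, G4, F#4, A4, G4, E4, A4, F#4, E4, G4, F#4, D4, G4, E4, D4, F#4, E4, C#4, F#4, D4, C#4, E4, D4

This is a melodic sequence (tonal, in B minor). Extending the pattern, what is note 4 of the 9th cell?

The unit is 6 notes. Position-4 pitches of the 5 shown cells: G4, F#4, E4, D4, C#4.
Extending down a 2nd: B3 → A3 → G3 → F#3.

F#3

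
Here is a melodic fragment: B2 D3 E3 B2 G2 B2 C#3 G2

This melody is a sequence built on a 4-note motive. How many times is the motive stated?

8 notes in groups of 4 gives 8/4 = 2 statements.
Starts: B2, G2 — each down a 3rd.

2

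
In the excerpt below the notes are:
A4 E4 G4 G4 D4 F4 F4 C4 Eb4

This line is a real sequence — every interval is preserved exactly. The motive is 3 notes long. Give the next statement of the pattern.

Eb4 Bb3 Db4

Unit = 3 notes; the statements start on A4, G4, F4, moving down a 2nd each time.
From Eb4 the exact shape gives Eb4 Bb3 Db4.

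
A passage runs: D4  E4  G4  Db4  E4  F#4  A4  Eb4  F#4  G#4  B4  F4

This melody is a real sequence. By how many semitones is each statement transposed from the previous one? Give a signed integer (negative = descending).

Unit = 4 notes; the statements start on D4, E4, F#4, moving up a 2nd each time.
D4 to E4 spans +2 semitones.

2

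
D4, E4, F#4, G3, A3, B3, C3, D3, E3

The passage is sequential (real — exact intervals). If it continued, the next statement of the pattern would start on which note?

Taking 3-note groups, the heads are D4, G3, C3: the pattern moves down a 5th.
One more step down a 5th gives F2.

F2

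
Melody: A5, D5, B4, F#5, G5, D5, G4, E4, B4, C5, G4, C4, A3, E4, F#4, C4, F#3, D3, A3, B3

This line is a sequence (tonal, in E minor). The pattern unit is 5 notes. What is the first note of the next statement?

F#3

With a 5-note motive the entries are A5, D5, G4, C4, each down a 5th from the previous.
One more step down a 5th gives F#3.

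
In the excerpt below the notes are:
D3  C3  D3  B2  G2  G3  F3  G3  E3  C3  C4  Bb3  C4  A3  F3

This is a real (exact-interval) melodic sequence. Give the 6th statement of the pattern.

Eb5 Db5 Eb5 C5 Ab4

With a 5-note motive the entries are D3, G3, C4, each up a 4th from the previous.
Carrying on: F4 → Bb4 → Eb5.
Statement 6 starts on Eb5 and keeps the same exact contour: Eb5 Db5 Eb5 C5 Ab4.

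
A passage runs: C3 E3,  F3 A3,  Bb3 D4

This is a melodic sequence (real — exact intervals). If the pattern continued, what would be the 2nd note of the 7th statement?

The unit is 2 notes. Position-2 pitches of the 3 shown cells: E3, A3, D4.
Extending up a 4th: G4 → C5 → F5 → Bb5.

Bb5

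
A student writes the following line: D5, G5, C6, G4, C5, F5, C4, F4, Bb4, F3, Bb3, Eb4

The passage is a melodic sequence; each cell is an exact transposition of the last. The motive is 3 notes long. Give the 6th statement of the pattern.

The 3-note cells begin on D5, G4, C4, F3 — each down a 5th from the last.
Carrying on: Bb2 → Eb2.
Statement 6 starts on Eb2 and keeps the same exact contour: Eb2 Ab2 Db3.

Eb2 Ab2 Db3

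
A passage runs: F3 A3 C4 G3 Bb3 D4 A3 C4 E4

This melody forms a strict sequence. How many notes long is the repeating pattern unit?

3

Try groups of 3 (3 cells in 9 notes):
F3 A3 C4 | G3 Bb3 D4 | A3 C4 E4
Each cell is the previous one up a 2nd — so the unit is 3 notes.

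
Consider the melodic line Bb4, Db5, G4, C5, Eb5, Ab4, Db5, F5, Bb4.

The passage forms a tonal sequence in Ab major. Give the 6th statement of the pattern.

G5 Bb5 Eb5

Unit = 3 notes; the statements start on Bb4, C5, Db5, moving up a 2nd each time.
Carrying on: Eb5 → F5 → G5.
Statement 6 starts on G5 and keeps the same diatonic contour: G5 Bb5 Eb5.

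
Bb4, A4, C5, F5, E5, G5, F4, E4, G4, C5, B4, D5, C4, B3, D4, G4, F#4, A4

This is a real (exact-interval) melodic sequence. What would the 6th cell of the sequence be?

Taking 6-note groups, the heads are Bb4, F4, C4: the pattern moves down a 4th.
Extending down a 4th: G3 → D3 → A2.
From A2 the exact shape gives A2 G#2 B2 E3 D#3 F#3.

A2 G#2 B2 E3 D#3 F#3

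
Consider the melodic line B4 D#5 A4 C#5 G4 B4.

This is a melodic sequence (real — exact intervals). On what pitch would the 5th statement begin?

Eb4

The 2-note cells begin on B4, A4, G4 — each down a 2nd from the last.
Extending the heads down a 2nd: F4 → Eb4.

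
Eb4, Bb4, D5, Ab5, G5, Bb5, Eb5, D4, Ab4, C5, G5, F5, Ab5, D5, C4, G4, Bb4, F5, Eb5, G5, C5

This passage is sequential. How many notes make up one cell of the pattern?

Try groups of 7 (3 cells in 21 notes):
Eb4 Bb4 D5 Ab5 G5 Bb5 Eb5 | D4 Ab4 C5 G5 F5 Ab5 D5 | C4 G4 Bb4 F5 Eb5 G5 C5
That's a consistent down a 2nd shift per cell, and no other grouping gives one.

7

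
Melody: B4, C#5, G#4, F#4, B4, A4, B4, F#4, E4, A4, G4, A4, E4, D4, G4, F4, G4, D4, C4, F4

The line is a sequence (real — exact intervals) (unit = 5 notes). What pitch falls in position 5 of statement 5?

With 5-note cells, note 5 of each statement runs B4, A4, G4, F4.
Each moves down a 2nd; the next is Eb4.

Eb4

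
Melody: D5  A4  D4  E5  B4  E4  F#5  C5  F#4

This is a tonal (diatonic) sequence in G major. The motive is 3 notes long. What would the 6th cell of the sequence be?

With a 3-note motive the entries are D5, E5, F#5, each up a 2nd from the previous.
Carrying on: G5 → A5 → B5.
From B5 the diatonic shape gives B5 F#5 B4.

B5 F#5 B4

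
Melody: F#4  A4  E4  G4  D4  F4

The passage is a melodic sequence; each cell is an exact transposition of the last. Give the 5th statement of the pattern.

With a 2-note motive the entries are F#4, E4, D4, each down a 2nd from the previous.
Extending down a 2nd: C4 → Bb3.
From Bb3 the exact shape gives Bb3 Db4.

Bb3 Db4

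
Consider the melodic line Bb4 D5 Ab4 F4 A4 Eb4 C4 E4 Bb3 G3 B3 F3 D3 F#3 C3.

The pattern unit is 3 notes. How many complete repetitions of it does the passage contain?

15 notes in groups of 3 gives 15/3 = 5 statements.
Starts: Bb4, F4, C4, G3, D3 — each down a 4th.

5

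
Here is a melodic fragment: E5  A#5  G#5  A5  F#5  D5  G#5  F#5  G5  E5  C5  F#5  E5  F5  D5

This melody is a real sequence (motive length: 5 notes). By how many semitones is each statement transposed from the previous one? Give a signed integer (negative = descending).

-2

Taking 5-note groups, the heads are E5, D5, C5: the pattern moves down a 2nd.
Counting half-steps from E5 to D5: -2.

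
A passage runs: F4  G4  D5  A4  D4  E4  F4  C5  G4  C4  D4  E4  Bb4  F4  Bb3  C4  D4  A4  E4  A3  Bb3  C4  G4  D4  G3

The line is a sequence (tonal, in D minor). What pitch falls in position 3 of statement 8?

The unit is 5 notes. Position-3 pitches of the 5 shown cells: D5, C5, Bb4, A4, G4.
Each moves down a 2nd. Continuing: F4 → E4 → D4.

D4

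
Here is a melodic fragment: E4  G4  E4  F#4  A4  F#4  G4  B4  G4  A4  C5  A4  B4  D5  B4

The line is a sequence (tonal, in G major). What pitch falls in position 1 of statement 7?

With 3-note cells, note 1 of each statement runs E4, F#4, G4, A4, B4.
Each moves up a 2nd. Continuing: C5 → D5.

D5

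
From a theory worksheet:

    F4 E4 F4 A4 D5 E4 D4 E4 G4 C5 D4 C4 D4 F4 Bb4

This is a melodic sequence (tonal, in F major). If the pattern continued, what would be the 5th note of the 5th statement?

G4

With 5-note cells, note 5 of each statement runs D5, C5, Bb4.
Carrying that down a 2nd forward: A4 → G4.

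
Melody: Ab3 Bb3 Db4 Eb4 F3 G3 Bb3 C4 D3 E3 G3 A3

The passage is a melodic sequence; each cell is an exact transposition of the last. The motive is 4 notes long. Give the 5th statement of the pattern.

Unit = 4 notes; the statements start on Ab3, F3, D3, moving down a 3rd each time.
Continuing the starts: B2 → G#2.
From G#2 the exact shape gives G#2 A#2 C#3 D#3.

G#2 A#2 C#3 D#3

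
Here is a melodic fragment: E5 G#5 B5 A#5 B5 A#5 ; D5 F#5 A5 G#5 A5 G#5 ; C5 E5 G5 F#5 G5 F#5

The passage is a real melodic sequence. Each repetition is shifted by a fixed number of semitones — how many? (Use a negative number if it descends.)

The 6-note cells begin on E5, D5, C5 — each down a 2nd from the last.
Counting half-steps from E5 to D5: -2.

-2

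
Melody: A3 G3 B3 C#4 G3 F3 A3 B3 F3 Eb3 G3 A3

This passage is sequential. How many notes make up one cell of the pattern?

12 notes total. Splitting into 3 groups of 4:
A3 G3 B3 C#4 | G3 F3 A3 B3 | F3 Eb3 G3 A3
Every group is a transposition down a 2nd of the one before; no shorter unit works.

4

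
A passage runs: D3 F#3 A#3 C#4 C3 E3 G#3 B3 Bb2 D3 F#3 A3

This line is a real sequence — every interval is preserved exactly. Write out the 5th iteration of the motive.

Unit = 4 notes; the statements start on D3, C3, Bb2, moving down a 2nd each time.
Extending down a 2nd: Ab2 → Gb2.
Statement 5 starts on Gb2 and keeps the same exact contour: Gb2 Bb2 D3 F3.

Gb2 Bb2 D3 F3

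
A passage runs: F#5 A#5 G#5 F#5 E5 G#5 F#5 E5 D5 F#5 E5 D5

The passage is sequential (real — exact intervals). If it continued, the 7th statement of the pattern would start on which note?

Gb4

Unit = 4 notes; the statements start on F#5, E5, D5, moving down a 2nd each time.
Continuing: C5 → Bb4 → Ab4 → Gb4. Statement 7 starts on Gb4.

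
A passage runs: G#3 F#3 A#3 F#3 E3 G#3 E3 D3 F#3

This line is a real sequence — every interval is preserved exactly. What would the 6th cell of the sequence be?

With a 3-note motive the entries are G#3, F#3, E3, each down a 2nd from the previous.
Carrying on: D3 → C3 → Bb2.
So cell 6 is Bb2 Ab2 C3.

Bb2 Ab2 C3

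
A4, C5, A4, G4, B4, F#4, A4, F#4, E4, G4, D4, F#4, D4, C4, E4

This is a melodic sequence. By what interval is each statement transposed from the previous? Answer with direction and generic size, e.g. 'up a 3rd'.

down a 3rd

The 5-note cells begin on A4, F#4, D4 — each down a 3rd from the last.
From A4 to F#4: down a 3rd.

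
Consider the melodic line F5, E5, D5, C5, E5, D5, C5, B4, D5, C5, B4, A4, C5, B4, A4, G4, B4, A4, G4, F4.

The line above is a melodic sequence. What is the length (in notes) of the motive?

There are 20 notes; a 4-note unit gives 5 cells:
F5 E5 D5 C5 | E5 D5 C5 B4 | D5 C5 B4 A4 | C5 B4 A4 G4 | B4 A4 G4 F4
Every group is a transposition down a 2nd of the one before; no shorter unit works.

4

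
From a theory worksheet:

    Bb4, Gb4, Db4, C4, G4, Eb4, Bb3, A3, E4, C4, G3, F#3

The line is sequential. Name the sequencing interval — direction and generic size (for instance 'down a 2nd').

down a 3rd

Taking 4-note groups, the heads are Bb4, G4, E4: the pattern moves down a 3rd.
Bb4 to G4 is down a 3rd.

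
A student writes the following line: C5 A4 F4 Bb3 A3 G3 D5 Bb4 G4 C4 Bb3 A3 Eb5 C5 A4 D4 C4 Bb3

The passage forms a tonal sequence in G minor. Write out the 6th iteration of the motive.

The 6-note cells begin on C5, D5, Eb5 — each up a 2nd from the last.
Continuing the starts: F5 → G5 → A5.
From A5 the diatonic shape gives A5 F5 D5 G4 F4 Eb4.

A5 F5 D5 G4 F4 Eb4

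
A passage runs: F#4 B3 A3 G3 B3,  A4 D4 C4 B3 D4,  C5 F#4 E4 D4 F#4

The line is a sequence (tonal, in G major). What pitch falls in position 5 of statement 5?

The unit is 5 notes. Position-5 pitches of the 3 shown cells: B3, D4, F#4.
Carrying that up a 3rd forward: A4 → C5.

C5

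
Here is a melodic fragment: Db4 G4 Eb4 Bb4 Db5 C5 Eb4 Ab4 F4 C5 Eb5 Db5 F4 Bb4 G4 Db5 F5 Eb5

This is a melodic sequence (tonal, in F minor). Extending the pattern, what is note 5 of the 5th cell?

Ab5

With 6-note cells, note 5 of each statement runs Db5, Eb5, F5.
Extending up a 2nd: G5 → Ab5.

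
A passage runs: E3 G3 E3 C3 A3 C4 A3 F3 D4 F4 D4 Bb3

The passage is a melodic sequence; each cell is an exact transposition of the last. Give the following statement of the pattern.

With a 4-note motive the entries are E3, A3, D4, each up a 4th from the previous.
So cell 4 is G4 Bb4 G4 Eb4.

G4 Bb4 G4 Eb4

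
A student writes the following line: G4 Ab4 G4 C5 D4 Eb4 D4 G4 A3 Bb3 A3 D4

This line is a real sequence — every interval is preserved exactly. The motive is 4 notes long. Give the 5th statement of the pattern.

B2 C3 B2 E3

Unit = 4 notes; the statements start on G4, D4, A3, moving down a 4th each time.
Extending down a 4th: E3 → B2.
From B2 the exact shape gives B2 C3 B2 E3.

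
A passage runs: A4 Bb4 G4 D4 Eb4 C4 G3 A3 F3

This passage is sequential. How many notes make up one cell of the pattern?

There are 9 notes; a 3-note unit gives 3 cells:
A4 Bb4 G4 | D4 Eb4 C4 | G3 A3 F3
Every group is a transposition down a 5th of the one before; no shorter unit works.

3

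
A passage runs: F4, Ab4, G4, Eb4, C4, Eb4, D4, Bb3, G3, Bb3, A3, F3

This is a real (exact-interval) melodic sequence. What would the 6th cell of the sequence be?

E2 G2 F#2 D2

The 4-note cells begin on F4, C4, G3 — each down a 4th from the last.
Extending down a 4th: D3 → A2 → E2.
From E2 the exact shape gives E2 G2 F#2 D2.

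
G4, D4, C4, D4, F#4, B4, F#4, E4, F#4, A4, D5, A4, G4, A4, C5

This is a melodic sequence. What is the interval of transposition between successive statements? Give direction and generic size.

The 5-note cells begin on G4, B4, D5 — each up a 3rd from the last.
From G4 to B4: up a 3rd.

up a 3rd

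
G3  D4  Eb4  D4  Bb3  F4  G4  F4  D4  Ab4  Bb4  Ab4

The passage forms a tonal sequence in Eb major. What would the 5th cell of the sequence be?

The 4-note cells begin on G3, Bb3, D4 — each up a 3rd from the last.
Extending up a 3rd: F4 → Ab4.
So cell 5 is Ab4 Eb5 F5 Eb5.

Ab4 Eb5 F5 Eb5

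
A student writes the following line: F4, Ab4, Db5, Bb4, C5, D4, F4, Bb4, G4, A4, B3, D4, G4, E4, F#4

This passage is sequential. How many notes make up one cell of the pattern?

There are 15 notes; a 5-note unit gives 3 cells:
F4 Ab4 Db5 Bb4 C5 | D4 F4 Bb4 G4 A4 | B3 D4 G4 E4 F#4
Each cell is the previous one down a 3rd — so the unit is 5 notes.

5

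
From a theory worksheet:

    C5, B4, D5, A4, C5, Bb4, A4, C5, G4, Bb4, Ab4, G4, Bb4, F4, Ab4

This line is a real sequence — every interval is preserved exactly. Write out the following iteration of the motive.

With a 5-note motive the entries are C5, Bb4, Ab4, each down a 2nd from the previous.
Statement 4 starts on Gb4 and keeps the same exact contour: Gb4 F4 Ab4 Eb4 Gb4.

Gb4 F4 Ab4 Eb4 Gb4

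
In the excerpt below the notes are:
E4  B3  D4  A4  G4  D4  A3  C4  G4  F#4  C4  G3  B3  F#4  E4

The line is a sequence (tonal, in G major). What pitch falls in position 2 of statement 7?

With 5-note cells, note 2 of each statement runs B3, A3, G3.
Extending down a 2nd: F#3 → E3 → D3 → C3.

C3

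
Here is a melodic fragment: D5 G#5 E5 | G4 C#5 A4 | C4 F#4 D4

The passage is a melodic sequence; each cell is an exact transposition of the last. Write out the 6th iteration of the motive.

Eb2 A2 F2

With a 3-note motive the entries are D5, G4, C4, each down a 5th from the previous.
Continuing the starts: F3 → Bb2 → Eb2.
From Eb2 the exact shape gives Eb2 A2 F2.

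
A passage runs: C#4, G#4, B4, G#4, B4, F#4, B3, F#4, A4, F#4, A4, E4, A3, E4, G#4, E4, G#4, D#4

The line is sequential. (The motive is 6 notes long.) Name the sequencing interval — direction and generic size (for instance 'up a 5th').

down a 2nd

The 6-note cells begin on C#4, B3, A3 — each down a 2nd from the last.
C#4 to B3 is down a 2nd.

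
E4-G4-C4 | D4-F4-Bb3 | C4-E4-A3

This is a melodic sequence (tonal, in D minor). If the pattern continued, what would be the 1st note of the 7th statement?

F3

The unit is 3 notes. Position-1 pitches of the 3 shown cells: E4, D4, C4.
Extending down a 2nd: Bb3 → A3 → G3 → F3.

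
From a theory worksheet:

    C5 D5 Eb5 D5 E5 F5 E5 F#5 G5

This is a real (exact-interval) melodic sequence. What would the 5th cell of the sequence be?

With a 3-note motive the entries are C5, D5, E5, each up a 2nd from the previous.
Extending up a 2nd: F#5 → G#5.
So cell 5 is G#5 A#5 B5.

G#5 A#5 B5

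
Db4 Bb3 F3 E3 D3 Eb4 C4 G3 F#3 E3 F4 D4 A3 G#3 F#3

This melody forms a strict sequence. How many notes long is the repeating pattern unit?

15 notes total. Splitting into 3 groups of 5:
Db4 Bb3 F3 E3 D3 | Eb4 C4 G3 F#3 E3 | F4 D4 A3 G#3 F#3
Each cell is the previous one up a 2nd — so the unit is 5 notes.

5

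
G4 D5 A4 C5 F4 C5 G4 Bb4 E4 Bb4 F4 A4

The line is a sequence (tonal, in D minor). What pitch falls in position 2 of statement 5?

G4

Grouping in 4s, the 2nd note of each cell is D5, C5, Bb4.
Carrying that down a 2nd forward: A4 → G4.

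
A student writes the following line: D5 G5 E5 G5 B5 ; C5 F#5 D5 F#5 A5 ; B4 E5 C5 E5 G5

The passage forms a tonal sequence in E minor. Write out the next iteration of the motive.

A4 D5 B4 D5 F#5

Taking 5-note groups, the heads are D5, C5, B4: the pattern moves down a 2nd.
From A4 the diatonic shape gives A4 D5 B4 D5 F#5.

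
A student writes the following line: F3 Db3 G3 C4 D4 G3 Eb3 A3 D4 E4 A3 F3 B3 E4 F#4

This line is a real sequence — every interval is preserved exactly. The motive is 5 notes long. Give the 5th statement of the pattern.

Unit = 5 notes; the statements start on F3, G3, A3, moving up a 2nd each time.
Continuing the starts: B3 → C#4.
From C#4 the exact shape gives C#4 A3 D#4 G#4 A#4.

C#4 A3 D#4 G#4 A#4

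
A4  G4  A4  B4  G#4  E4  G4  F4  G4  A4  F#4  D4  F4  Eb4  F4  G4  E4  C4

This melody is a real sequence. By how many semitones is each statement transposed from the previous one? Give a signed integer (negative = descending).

Taking 6-note groups, the heads are A4, G4, F4: the pattern moves down a 2nd.
Counting half-steps from A4 to G4: -2.

-2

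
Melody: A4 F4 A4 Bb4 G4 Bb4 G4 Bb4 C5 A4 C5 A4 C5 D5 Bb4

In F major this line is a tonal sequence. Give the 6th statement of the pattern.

F5 D5 F5 G5 E5

Taking 5-note groups, the heads are A4, Bb4, C5: the pattern moves up a 2nd.
Continuing the starts: D5 → E5 → F5.
From F5 the diatonic shape gives F5 D5 F5 G5 E5.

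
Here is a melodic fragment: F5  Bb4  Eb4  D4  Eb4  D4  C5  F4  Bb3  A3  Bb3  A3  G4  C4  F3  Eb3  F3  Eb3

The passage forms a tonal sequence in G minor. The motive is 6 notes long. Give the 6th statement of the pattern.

With a 6-note motive the entries are F5, C5, G4, each down a 4th from the previous.
Carrying on: D4 → A3 → Eb3.
So cell 6 is Eb3 A2 D2 C2 D2 C2.

Eb3 A2 D2 C2 D2 C2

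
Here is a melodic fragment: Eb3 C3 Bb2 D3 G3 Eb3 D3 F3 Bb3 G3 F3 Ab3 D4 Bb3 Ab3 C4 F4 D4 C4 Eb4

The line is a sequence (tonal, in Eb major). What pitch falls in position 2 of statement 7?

Ab4

The unit is 4 notes. Position-2 pitches of the 5 shown cells: C3, Eb3, G3, Bb3, D4.
Carrying that up a 3rd forward: F4 → Ab4.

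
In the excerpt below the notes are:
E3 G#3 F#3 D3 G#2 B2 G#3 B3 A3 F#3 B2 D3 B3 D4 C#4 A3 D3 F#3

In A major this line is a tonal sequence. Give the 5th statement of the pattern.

F#4 A4 G#4 E4 A3 C#4

Taking 6-note groups, the heads are E3, G#3, B3: the pattern moves up a 3rd.
Continuing the starts: D4 → F#4.
Statement 5 starts on F#4 and keeps the same diatonic contour: F#4 A4 G#4 E4 A3 C#4.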